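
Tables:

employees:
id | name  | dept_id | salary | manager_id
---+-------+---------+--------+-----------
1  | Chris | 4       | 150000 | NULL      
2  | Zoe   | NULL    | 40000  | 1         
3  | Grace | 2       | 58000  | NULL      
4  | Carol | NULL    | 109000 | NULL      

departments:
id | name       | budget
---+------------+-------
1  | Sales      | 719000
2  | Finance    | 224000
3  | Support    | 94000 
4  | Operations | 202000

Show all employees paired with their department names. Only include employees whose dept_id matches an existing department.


INNER JOIN keeps only employees rows whose dept_id matches an id in departments. Walk through each employee:
  - employee 1 (Chris): dept_id=4 -> matches Operations
  - employee 2 (Zoe): dept_id=NULL, no match -> dropped
  - employee 3 (Grace): dept_id=2 -> matches Finance
  - employee 4 (Carol): dept_id=NULL, no match -> dropped
So 2 of 4 rows are dropped.

SQL:
SELECT a.name, b.name AS department
FROM employees a
INNER JOIN departments b ON a.dept_id = b.id

Result:
name  | department
------+-----------
Chris | Operations
Grace | Finance   


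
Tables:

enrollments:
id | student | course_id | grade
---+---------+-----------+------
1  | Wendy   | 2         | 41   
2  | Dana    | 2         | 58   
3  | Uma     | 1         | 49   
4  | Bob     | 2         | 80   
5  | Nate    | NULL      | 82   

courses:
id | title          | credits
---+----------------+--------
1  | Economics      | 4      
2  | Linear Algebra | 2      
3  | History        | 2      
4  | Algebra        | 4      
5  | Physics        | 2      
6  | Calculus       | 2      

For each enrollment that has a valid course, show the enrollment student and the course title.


INNER JOIN keeps only enrollments rows whose course_id matches an id in courses. Walk through each enrollment:
  - enrollment 1 (Wendy): course_id=2 -> matches Linear Algebra
  - enrollment 2 (Dana): course_id=2 -> matches Linear Algebra
  - enrollment 3 (Uma): course_id=1 -> matches Economics
  - enrollment 4 (Bob): course_id=2 -> matches Linear Algebra
  - enrollment 5 (Nate): course_id=NULL, no match -> dropped
So 1 of 5 rows is dropped.

SQL:
SELECT a.student, b.title AS course
FROM enrollments a
INNER JOIN courses b ON a.course_id = b.id

Result:
student | course        
--------+---------------
Wendy   | Linear Algebra
Dana    | Linear Algebra
Uma     | Economics     
Bob     | Linear Algebra


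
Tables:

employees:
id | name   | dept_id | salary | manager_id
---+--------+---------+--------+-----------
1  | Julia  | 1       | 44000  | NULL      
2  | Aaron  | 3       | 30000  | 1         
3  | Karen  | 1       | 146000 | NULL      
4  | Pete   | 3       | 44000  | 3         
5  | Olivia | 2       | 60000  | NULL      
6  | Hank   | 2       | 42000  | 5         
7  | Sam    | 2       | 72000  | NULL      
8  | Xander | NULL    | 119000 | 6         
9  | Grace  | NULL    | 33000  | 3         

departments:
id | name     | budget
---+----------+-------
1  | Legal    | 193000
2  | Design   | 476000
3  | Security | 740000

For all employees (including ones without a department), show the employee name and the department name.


LEFT JOIN keeps every row from employees (the left table); where dept_id has no match in departments, the department columns become NULL. Walk through each employee:
  - employee 1 (Julia): dept_id=1 -> matches Legal
  - employee 2 (Aaron): dept_id=3 -> matches Security
  - employee 3 (Karen): dept_id=1 -> matches Legal
  - employee 4 (Pete): dept_id=3 -> matches Security
  - employee 5 (Olivia): dept_id=2 -> matches Design
  - employee 6 (Hank): dept_id=2 -> matches Design
  - employee 7 (Sam): dept_id=2 -> matches Design
  - employee 8 (Xander): dept_id=NULL, no match -> kept with NULL
  - employee 9 (Grace): dept_id=NULL, no match -> kept with NULL
All 9 rows appear; 2 have NULL department.

SQL:
SELECT a.name, b.name AS department
FROM employees a
LEFT JOIN departments b ON a.dept_id = b.id

Result:
name   | department
-------+-----------
Julia  | Legal     
Aaron  | Security  
Karen  | Legal     
Pete   | Security  
Olivia | Design    
Hank   | Design    
Sam    | Design    
Xander | NULL      
Grace  | NULL      


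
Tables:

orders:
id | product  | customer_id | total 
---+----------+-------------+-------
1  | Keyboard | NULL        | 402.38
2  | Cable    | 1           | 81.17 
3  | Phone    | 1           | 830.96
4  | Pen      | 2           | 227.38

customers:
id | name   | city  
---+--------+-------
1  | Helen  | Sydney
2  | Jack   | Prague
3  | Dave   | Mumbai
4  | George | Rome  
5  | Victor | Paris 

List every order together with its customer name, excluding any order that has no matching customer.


INNER JOIN keeps only orders rows whose customer_id matches an id in customers. Walk through each order:
  - order 1 (Keyboard): customer_id=NULL, no match -> dropped
  - order 2 (Cable): customer_id=1 -> matches Helen
  - order 3 (Phone): customer_id=1 -> matches Helen
  - order 4 (Pen): customer_id=2 -> matches Jack
So 1 of 4 rows is dropped.

SQL:
SELECT a.product, b.name AS customer
FROM orders a
INNER JOIN customers b ON a.customer_id = b.id

Result:
product | customer
--------+---------
Cable   | Helen   
Phone   | Helen   
Pen     | Jack    


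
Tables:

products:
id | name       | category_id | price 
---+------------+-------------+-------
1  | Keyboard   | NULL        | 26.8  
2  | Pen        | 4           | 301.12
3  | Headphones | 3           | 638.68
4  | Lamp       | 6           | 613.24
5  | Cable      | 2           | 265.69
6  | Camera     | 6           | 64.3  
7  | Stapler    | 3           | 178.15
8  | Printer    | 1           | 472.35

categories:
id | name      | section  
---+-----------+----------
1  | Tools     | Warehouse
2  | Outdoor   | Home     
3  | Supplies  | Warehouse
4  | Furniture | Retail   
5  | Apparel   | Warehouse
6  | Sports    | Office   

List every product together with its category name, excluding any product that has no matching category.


INNER JOIN keeps only products rows whose category_id matches an id in categories. Walk through each product:
  - product 1 (Keyboard): category_id=NULL, no match -> dropped
  - product 2 (Pen): category_id=4 -> matches Furniture
  - product 3 (Headphones): category_id=3 -> matches Supplies
  - product 4 (Lamp): category_id=6 -> matches Sports
  - product 5 (Cable): category_id=2 -> matches Outdoor
  - product 6 (Camera): category_id=6 -> matches Sports
  - product 7 (Stapler): category_id=3 -> matches Supplies
  - product 8 (Printer): category_id=1 -> matches Tools
So 1 of 8 rows is dropped.

SQL:
SELECT a.name, b.name AS category
FROM products a
INNER JOIN categories b ON a.category_id = b.id

Result:
name       | category 
-----------+----------
Pen        | Furniture
Headphones | Supplies 
Lamp       | Sports   
Cable      | Outdoor  
Camera     | Sports   
Stapler    | Supplies 
Printer    | Tools    


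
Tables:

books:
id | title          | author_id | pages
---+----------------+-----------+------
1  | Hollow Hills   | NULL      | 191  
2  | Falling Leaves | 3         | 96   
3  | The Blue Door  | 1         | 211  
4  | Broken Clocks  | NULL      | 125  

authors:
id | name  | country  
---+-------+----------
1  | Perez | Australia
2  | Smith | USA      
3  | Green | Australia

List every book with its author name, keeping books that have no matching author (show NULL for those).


LEFT JOIN keeps every row from books (the left table); where author_id has no match in authors, the author columns become NULL. Walk through each book:
  - book 1 (Hollow Hills): author_id=NULL, no match -> kept with NULL
  - book 2 (Falling Leaves): author_id=3 -> matches Green
  - book 3 (The Blue Door): author_id=1 -> matches Perez
  - book 4 (Broken Clocks): author_id=NULL, no match -> kept with NULL
All 4 rows appear; 2 have NULL author.

SQL:
SELECT a.title, b.name AS author
FROM books a
LEFT JOIN authors b ON a.author_id = b.id

Result:
title          | author
---------------+-------
Hollow Hills   | NULL  
Falling Leaves | Green 
The Blue Door  | Perez 
Broken Clocks  | NULL  


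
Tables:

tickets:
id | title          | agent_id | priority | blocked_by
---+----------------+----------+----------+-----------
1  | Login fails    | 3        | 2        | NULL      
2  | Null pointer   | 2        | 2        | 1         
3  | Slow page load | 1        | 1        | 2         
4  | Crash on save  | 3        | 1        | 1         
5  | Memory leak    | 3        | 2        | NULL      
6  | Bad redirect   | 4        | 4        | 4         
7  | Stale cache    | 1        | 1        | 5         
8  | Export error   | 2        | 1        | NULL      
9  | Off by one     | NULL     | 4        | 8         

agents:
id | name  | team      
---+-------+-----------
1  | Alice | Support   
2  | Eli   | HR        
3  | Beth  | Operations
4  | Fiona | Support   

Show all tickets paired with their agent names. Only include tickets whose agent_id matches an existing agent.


INNER JOIN keeps only tickets rows whose agent_id matches an id in agents. Walk through each ticket:
  - ticket 1 (Login fails): agent_id=3 -> matches Beth
  - ticket 2 (Null pointer): agent_id=2 -> matches Eli
  - ticket 3 (Slow page load): agent_id=1 -> matches Alice
  - ticket 4 (Crash on save): agent_id=3 -> matches Beth
  - ticket 5 (Memory leak): agent_id=3 -> matches Beth
  - ticket 6 (Bad redirect): agent_id=4 -> matches Fiona
  - ticket 7 (Stale cache): agent_id=1 -> matches Alice
  - ticket 8 (Export error): agent_id=2 -> matches Eli
  - ticket 9 (Off by one): agent_id=NULL, no match -> dropped
So 1 of 9 rows is dropped.

SQL:
SELECT a.title, b.name AS agent
FROM tickets a
INNER JOIN agents b ON a.agent_id = b.id

Result:
title          | agent
---------------+------
Login fails    | Beth 
Null pointer   | Eli  
Slow page load | Alice
Crash on save  | Beth 
Memory leak    | Beth 
Bad redirect   | Fiona
Stale cache    | Alice
Export error   | Eli  


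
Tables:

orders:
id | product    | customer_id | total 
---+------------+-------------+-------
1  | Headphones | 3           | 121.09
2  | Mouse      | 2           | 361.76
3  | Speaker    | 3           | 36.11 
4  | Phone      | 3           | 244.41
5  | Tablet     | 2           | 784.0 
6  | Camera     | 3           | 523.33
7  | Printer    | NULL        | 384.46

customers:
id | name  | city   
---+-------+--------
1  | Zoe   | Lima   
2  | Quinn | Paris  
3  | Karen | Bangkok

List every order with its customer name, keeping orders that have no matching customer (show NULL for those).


LEFT JOIN keeps every row from orders (the left table); where customer_id has no match in customers, the customer columns become NULL. Walk through each order:
  - order 1 (Headphones): customer_id=3 -> matches Karen
  - order 2 (Mouse): customer_id=2 -> matches Quinn
  - order 3 (Speaker): customer_id=3 -> matches Karen
  - order 4 (Phone): customer_id=3 -> matches Karen
  - order 5 (Tablet): customer_id=2 -> matches Quinn
  - order 6 (Camera): customer_id=3 -> matches Karen
  - order 7 (Printer): customer_id=NULL, no match -> kept with NULL
All 7 rows appear; 1 has NULL customer.

SQL:
SELECT a.product, b.name AS customer
FROM orders a
LEFT JOIN customers b ON a.customer_id = b.id

Result:
product    | customer
-----------+---------
Headphones | Karen   
Mouse      | Quinn   
Speaker    | Karen   
Phone      | Karen   
Tablet     | Quinn   
Camera     | Karen   
Printer    | NULL    


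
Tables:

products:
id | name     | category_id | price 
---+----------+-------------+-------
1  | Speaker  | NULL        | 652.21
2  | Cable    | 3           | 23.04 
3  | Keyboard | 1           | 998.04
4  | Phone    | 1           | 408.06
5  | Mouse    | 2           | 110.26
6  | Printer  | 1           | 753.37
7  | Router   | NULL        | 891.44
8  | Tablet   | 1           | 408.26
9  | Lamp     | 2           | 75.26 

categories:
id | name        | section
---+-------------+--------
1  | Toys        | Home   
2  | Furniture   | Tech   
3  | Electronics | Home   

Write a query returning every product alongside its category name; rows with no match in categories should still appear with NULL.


LEFT JOIN keeps every row from products (the left table); where category_id has no match in categories, the category columns become NULL. Walk through each product:
  - product 1 (Speaker): category_id=NULL, no match -> kept with NULL
  - product 2 (Cable): category_id=3 -> matches Electronics
  - product 3 (Keyboard): category_id=1 -> matches Toys
  - product 4 (Phone): category_id=1 -> matches Toys
  - product 5 (Mouse): category_id=2 -> matches Furniture
  - product 6 (Printer): category_id=1 -> matches Toys
  - product 7 (Router): category_id=NULL, no match -> kept with NULL
  - product 8 (Tablet): category_id=1 -> matches Toys
  - product 9 (Lamp): category_id=2 -> matches Furniture
All 9 rows appear; 2 have NULL category.

SQL:
SELECT a.name, b.name AS category
FROM products a
LEFT JOIN categories b ON a.category_id = b.id

Result:
name     | category   
---------+------------
Speaker  | NULL       
Cable    | Electronics
Keyboard | Toys       
Phone    | Toys       
Mouse    | Furniture  
Printer  | Toys       
Router   | NULL       
Tablet   | Toys       
Lamp     | Furniture  


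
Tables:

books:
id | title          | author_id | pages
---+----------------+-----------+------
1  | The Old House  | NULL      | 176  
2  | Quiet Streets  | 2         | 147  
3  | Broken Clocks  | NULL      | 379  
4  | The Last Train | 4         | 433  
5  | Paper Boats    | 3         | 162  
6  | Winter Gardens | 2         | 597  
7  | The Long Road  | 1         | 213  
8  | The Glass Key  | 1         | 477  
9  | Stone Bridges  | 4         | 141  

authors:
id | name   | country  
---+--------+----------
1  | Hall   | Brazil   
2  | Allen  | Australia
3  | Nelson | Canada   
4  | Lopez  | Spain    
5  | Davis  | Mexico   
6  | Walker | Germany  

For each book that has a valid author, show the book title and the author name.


INNER JOIN keeps only books rows whose author_id matches an id in authors. Walk through each book:
  - book 1 (The Old House): author_id=NULL, no match -> dropped
  - book 2 (Quiet Streets): author_id=2 -> matches Allen
  - book 3 (Broken Clocks): author_id=NULL, no match -> dropped
  - book 4 (The Last Train): author_id=4 -> matches Lopez
  - book 5 (Paper Boats): author_id=3 -> matches Nelson
  - book 6 (Winter Gardens): author_id=2 -> matches Allen
  - book 7 (The Long Road): author_id=1 -> matches Hall
  - book 8 (The Glass Key): author_id=1 -> matches Hall
  - book 9 (Stone Bridges): author_id=4 -> matches Lopez
So 2 of 9 rows are dropped.

SQL:
SELECT a.title, b.name AS author
FROM books a
INNER JOIN authors b ON a.author_id = b.id

Result:
title          | author
---------------+-------
Quiet Streets  | Allen 
The Last Train | Lopez 
Paper Boats    | Nelson
Winter Gardens | Allen 
The Long Road  | Hall  
The Glass Key  | Hall  
Stone Bridges  | Lopez 


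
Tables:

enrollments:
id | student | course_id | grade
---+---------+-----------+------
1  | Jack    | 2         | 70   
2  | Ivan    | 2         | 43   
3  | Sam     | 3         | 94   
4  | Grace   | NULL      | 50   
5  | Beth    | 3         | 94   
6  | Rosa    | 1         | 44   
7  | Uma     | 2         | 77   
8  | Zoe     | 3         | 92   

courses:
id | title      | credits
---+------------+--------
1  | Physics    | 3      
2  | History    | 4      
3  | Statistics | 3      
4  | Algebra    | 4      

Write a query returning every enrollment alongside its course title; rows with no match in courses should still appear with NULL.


LEFT JOIN keeps every row from enrollments (the left table); where course_id has no match in courses, the course columns become NULL. Walk through each enrollment:
  - enrollment 1 (Jack): course_id=2 -> matches History
  - enrollment 2 (Ivan): course_id=2 -> matches History
  - enrollment 3 (Sam): course_id=3 -> matches Statistics
  - enrollment 4 (Grace): course_id=NULL, no match -> kept with NULL
  - enrollment 5 (Beth): course_id=3 -> matches Statistics
  - enrollment 6 (Rosa): course_id=1 -> matches Physics
  - enrollment 7 (Uma): course_id=2 -> matches History
  - enrollment 8 (Zoe): course_id=3 -> matches Statistics
All 8 rows appear; 1 has NULL course.

SQL:
SELECT a.student, b.title AS course
FROM enrollments a
LEFT JOIN courses b ON a.course_id = b.id

Result:
student | course    
--------+-----------
Jack    | History   
Ivan    | History   
Sam     | Statistics
Grace   | NULL      
Beth    | Statistics
Rosa    | Physics   
Uma     | History   
Zoe     | Statistics


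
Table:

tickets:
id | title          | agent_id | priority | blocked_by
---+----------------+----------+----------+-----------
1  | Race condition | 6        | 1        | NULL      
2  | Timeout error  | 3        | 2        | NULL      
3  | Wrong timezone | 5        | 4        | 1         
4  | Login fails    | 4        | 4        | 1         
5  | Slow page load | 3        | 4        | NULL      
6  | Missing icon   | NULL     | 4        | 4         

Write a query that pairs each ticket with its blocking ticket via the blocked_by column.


This is a self-join: tickets is joined to a second copy of itself, matching each row's blocked_by to another row's id. Use LEFT JOIN so rows with blocked_by=NULL are kept.
  - ticket 1 (Race condition): blocked_by=NULL -> NULL
  - ticket 2 (Timeout error): blocked_by=NULL -> NULL
  - ticket 3 (Wrong timezone): blocked_by=1 -> Race condition
  - ticket 4 (Login fails): blocked_by=1 -> Race condition
  - ticket 5 (Slow page load): blocked_by=NULL -> NULL
  - ticket 6 (Missing icon): blocked_by=4 -> Login fails

SQL:
SELECT a.title AS item, b.title AS blocked_by
FROM tickets a
LEFT JOIN tickets b ON a.blocked_by = b.id

Result:
item           | blocked_by    
---------------+---------------
Race condition | NULL          
Timeout error  | NULL          
Wrong timezone | Race condition
Login fails    | Race condition
Slow page load | NULL          
Missing icon   | Login fails   


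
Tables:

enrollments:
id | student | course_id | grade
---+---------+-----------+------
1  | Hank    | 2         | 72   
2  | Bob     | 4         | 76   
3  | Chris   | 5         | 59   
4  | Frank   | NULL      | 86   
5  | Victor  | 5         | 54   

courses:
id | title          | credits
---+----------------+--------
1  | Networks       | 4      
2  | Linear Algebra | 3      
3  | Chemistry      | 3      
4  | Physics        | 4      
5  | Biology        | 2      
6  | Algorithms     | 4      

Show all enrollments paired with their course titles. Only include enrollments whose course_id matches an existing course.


INNER JOIN keeps only enrollments rows whose course_id matches an id in courses. Walk through each enrollment:
  - enrollment 1 (Hank): course_id=2 -> matches Linear Algebra
  - enrollment 2 (Bob): course_id=4 -> matches Physics
  - enrollment 3 (Chris): course_id=5 -> matches Biology
  - enrollment 4 (Frank): course_id=NULL, no match -> dropped
  - enrollment 5 (Victor): course_id=5 -> matches Biology
So 1 of 5 rows is dropped.

SQL:
SELECT a.student, b.title AS course
FROM enrollments a
INNER JOIN courses b ON a.course_id = b.id

Result:
student | course        
--------+---------------
Hank    | Linear Algebra
Bob     | Physics       
Chris   | Biology       
Victor  | Biology       


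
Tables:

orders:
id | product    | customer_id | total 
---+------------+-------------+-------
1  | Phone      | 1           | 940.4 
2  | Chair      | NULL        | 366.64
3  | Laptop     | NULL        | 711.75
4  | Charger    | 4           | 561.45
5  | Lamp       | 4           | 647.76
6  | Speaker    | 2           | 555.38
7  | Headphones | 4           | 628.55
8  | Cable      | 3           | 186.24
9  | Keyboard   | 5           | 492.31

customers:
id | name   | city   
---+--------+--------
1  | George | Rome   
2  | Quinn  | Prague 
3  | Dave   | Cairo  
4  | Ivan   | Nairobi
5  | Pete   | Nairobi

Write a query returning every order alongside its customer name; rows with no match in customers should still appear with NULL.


LEFT JOIN keeps every row from orders (the left table); where customer_id has no match in customers, the customer columns become NULL. Walk through each order:
  - order 1 (Phone): customer_id=1 -> matches George
  - order 2 (Chair): customer_id=NULL, no match -> kept with NULL
  - order 3 (Laptop): customer_id=NULL, no match -> kept with NULL
  - order 4 (Charger): customer_id=4 -> matches Ivan
  - order 5 (Lamp): customer_id=4 -> matches Ivan
  - order 6 (Speaker): customer_id=2 -> matches Quinn
  - order 7 (Headphones): customer_id=4 -> matches Ivan
  - order 8 (Cable): customer_id=3 -> matches Dave
  - order 9 (Keyboard): customer_id=5 -> matches Pete
All 9 rows appear; 2 have NULL customer.

SQL:
SELECT a.product, b.name AS customer
FROM orders a
LEFT JOIN customers b ON a.customer_id = b.id

Result:
product    | customer
-----------+---------
Phone      | George  
Chair      | NULL    
Laptop     | NULL    
Charger    | Ivan    
Lamp       | Ivan    
Speaker    | Quinn   
Headphones | Ivan    
Cable      | Dave    
Keyboard   | Pete    


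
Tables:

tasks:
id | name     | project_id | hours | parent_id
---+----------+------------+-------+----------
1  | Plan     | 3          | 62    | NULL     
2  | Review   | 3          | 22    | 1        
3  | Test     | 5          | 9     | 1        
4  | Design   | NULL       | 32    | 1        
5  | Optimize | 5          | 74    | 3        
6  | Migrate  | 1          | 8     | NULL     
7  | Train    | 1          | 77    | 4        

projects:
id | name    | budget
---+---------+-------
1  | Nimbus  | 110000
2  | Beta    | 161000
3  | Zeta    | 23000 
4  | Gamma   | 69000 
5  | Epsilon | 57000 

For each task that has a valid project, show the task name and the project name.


INNER JOIN keeps only tasks rows whose project_id matches an id in projects. Walk through each task:
  - task 1 (Plan): project_id=3 -> matches Zeta
  - task 2 (Review): project_id=3 -> matches Zeta
  - task 3 (Test): project_id=5 -> matches Epsilon
  - task 4 (Design): project_id=NULL, no match -> dropped
  - task 5 (Optimize): project_id=5 -> matches Epsilon
  - task 6 (Migrate): project_id=1 -> matches Nimbus
  - task 7 (Train): project_id=1 -> matches Nimbus
So 1 of 7 rows is dropped.

SQL:
SELECT a.name, b.name AS project
FROM tasks a
INNER JOIN projects b ON a.project_id = b.id

Result:
name     | project
---------+--------
Plan     | Zeta   
Review   | Zeta   
Test     | Epsilon
Optimize | Epsilon
Migrate  | Nimbus 
Train    | Nimbus 


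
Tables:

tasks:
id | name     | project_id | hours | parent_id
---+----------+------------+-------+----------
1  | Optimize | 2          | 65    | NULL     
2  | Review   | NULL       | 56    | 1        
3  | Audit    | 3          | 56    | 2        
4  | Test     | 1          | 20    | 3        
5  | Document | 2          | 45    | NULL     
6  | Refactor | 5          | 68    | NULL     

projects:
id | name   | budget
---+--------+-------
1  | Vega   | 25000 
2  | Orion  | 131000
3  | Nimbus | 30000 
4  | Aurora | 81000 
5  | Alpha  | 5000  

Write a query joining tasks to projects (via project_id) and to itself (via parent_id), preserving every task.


Two LEFT JOINs from the same base table tasks: one to projects via project_id, one to tasks itself via parent_id. Both are LEFT so every task is preserved.
Match against projects:
  - task 1 (Optimize): project_id=2 -> matches Orion
  - task 2 (Review): project_id=NULL, no match -> kept with NULL
  - task 3 (Audit): project_id=3 -> matches Nimbus
  - task 4 (Test): project_id=1 -> matches Vega
  - task 5 (Document): project_id=2 -> matches Orion
  - task 6 (Refactor): project_id=5 -> matches Alpha
Match against tasks (self):
  - task 1 (Optimize): parent_id=NULL -> NULL
  - task 2 (Review): parent_id=1 -> Optimize
  - task 3 (Audit): parent_id=2 -> Review
  - task 4 (Test): parent_id=3 -> Audit
  - task 5 (Document): parent_id=NULL -> NULL
  - task 6 (Refactor): parent_id=NULL -> NULL

SQL:
SELECT a.name, b.name AS project, c.name AS parent
FROM tasks a
LEFT JOIN projects b ON a.project_id = b.id
LEFT JOIN tasks c ON a.parent_id = c.id

Result:
name     | project | parent  
---------+---------+---------
Optimize | Orion   | NULL    
Review   | NULL    | Optimize
Audit    | Nimbus  | Review  
Test     | Vega    | Audit   
Document | Orion   | NULL    
Refactor | Alpha   | NULL    


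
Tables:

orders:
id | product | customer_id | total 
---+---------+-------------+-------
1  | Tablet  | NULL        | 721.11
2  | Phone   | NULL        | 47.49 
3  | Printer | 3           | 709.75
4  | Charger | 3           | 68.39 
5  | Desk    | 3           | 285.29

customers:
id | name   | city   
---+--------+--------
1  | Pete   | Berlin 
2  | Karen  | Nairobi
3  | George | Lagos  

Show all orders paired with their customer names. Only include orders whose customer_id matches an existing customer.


INNER JOIN keeps only orders rows whose customer_id matches an id in customers. Walk through each order:
  - order 1 (Tablet): customer_id=NULL, no match -> dropped
  - order 2 (Phone): customer_id=NULL, no match -> dropped
  - order 3 (Printer): customer_id=3 -> matches George
  - order 4 (Charger): customer_id=3 -> matches George
  - order 5 (Desk): customer_id=3 -> matches George
So 2 of 5 rows are dropped.

SQL:
SELECT a.product, b.name AS customer
FROM orders a
INNER JOIN customers b ON a.customer_id = b.id

Result:
product | customer
--------+---------
Printer | George  
Charger | George  
Desk    | George  


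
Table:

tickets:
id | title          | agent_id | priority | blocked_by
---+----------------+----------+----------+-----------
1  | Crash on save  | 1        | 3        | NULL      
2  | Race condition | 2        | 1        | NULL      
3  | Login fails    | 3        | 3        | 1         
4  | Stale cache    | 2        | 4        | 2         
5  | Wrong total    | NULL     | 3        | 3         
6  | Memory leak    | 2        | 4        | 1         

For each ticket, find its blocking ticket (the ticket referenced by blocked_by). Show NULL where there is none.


This is a self-join: tickets is joined to a second copy of itself, matching each row's blocked_by to another row's id. Use LEFT JOIN so rows with blocked_by=NULL are kept.
  - ticket 1 (Crash on save): blocked_by=NULL -> NULL
  - ticket 2 (Race condition): blocked_by=NULL -> NULL
  - ticket 3 (Login fails): blocked_by=1 -> Crash on save
  - ticket 4 (Stale cache): blocked_by=2 -> Race condition
  - ticket 5 (Wrong total): blocked_by=3 -> Login fails
  - ticket 6 (Memory leak): blocked_by=1 -> Crash on save

SQL:
SELECT a.title AS item, b.title AS blocked_by
FROM tickets a
LEFT JOIN tickets b ON a.blocked_by = b.id

Result:
item           | blocked_by    
---------------+---------------
Crash on save  | NULL          
Race condition | NULL          
Login fails    | Crash on save 
Stale cache    | Race condition
Wrong total    | Login fails   
Memory leak    | Crash on save 


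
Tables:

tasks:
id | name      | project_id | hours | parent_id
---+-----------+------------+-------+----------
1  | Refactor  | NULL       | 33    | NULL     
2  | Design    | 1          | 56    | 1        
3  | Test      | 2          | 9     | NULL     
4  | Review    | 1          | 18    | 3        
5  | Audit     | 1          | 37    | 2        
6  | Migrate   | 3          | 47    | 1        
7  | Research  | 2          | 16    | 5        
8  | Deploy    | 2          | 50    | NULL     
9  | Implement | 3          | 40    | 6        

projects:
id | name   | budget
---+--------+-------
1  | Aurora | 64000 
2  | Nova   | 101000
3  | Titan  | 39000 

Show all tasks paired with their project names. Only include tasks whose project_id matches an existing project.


INNER JOIN keeps only tasks rows whose project_id matches an id in projects. Walk through each task:
  - task 1 (Refactor): project_id=NULL, no match -> dropped
  - task 2 (Design): project_id=1 -> matches Aurora
  - task 3 (Test): project_id=2 -> matches Nova
  - task 4 (Review): project_id=1 -> matches Aurora
  - task 5 (Audit): project_id=1 -> matches Aurora
  - task 6 (Migrate): project_id=3 -> matches Titan
  - task 7 (Research): project_id=2 -> matches Nova
  - task 8 (Deploy): project_id=2 -> matches Nova
  - task 9 (Implement): project_id=3 -> matches Titan
So 1 of 9 rows is dropped.

SQL:
SELECT a.name, b.name AS project
FROM tasks a
INNER JOIN projects b ON a.project_id = b.id

Result:
name      | project
----------+--------
Design    | Aurora 
Test      | Nova   
Review    | Aurora 
Audit     | Aurora 
Migrate   | Titan  
Research  | Nova   
Deploy    | Nova   
Implement | Titan  


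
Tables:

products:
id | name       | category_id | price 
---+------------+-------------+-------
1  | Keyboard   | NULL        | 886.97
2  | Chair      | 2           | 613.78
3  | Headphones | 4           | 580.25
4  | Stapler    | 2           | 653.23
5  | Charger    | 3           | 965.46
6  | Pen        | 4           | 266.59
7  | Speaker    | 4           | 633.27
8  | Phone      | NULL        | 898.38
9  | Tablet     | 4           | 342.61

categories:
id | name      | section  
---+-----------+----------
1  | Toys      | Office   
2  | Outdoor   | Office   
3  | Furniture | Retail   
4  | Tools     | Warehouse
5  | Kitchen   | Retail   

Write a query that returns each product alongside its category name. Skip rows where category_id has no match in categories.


INNER JOIN keeps only products rows whose category_id matches an id in categories. Walk through each product:
  - product 1 (Keyboard): category_id=NULL, no match -> dropped
  - product 2 (Chair): category_id=2 -> matches Outdoor
  - product 3 (Headphones): category_id=4 -> matches Tools
  - product 4 (Stapler): category_id=2 -> matches Outdoor
  - product 5 (Charger): category_id=3 -> matches Furniture
  - product 6 (Pen): category_id=4 -> matches Tools
  - product 7 (Speaker): category_id=4 -> matches Tools
  - product 8 (Phone): category_id=NULL, no match -> dropped
  - product 9 (Tablet): category_id=4 -> matches Tools
So 2 of 9 rows are dropped.

SQL:
SELECT a.name, b.name AS category
FROM products a
INNER JOIN categories b ON a.category_id = b.id

Result:
name       | category 
-----------+----------
Chair      | Outdoor  
Headphones | Tools    
Stapler    | Outdoor  
Charger    | Furniture
Pen        | Tools    
Speaker    | Tools    
Tablet     | Tools    


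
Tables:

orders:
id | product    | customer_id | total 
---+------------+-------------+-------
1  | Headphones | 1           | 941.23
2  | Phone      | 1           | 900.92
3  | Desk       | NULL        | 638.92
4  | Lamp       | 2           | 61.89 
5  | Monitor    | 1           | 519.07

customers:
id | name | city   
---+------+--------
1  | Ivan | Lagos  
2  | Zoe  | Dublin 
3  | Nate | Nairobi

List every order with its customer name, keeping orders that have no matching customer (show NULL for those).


LEFT JOIN keeps every row from orders (the left table); where customer_id has no match in customers, the customer columns become NULL. Walk through each order:
  - order 1 (Headphones): customer_id=1 -> matches Ivan
  - order 2 (Phone): customer_id=1 -> matches Ivan
  - order 3 (Desk): customer_id=NULL, no match -> kept with NULL
  - order 4 (Lamp): customer_id=2 -> matches Zoe
  - order 5 (Monitor): customer_id=1 -> matches Ivan
All 5 rows appear; 1 has NULL customer.

SQL:
SELECT a.product, b.name AS customer
FROM orders a
LEFT JOIN customers b ON a.customer_id = b.id

Result:
product    | customer
-----------+---------
Headphones | Ivan    
Phone      | Ivan    
Desk       | NULL    
Lamp       | Zoe     
Monitor    | Ivan    


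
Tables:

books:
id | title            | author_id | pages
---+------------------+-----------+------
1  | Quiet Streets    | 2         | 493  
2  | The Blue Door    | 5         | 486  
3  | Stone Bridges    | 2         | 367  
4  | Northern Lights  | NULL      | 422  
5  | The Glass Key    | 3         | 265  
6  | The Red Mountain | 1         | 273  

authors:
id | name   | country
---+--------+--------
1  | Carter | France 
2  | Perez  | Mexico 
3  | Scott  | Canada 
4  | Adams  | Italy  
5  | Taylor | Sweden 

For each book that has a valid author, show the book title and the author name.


INNER JOIN keeps only books rows whose author_id matches an id in authors. Walk through each book:
  - book 1 (Quiet Streets): author_id=2 -> matches Perez
  - book 2 (The Blue Door): author_id=5 -> matches Taylor
  - book 3 (Stone Bridges): author_id=2 -> matches Perez
  - book 4 (Northern Lights): author_id=NULL, no match -> dropped
  - book 5 (The Glass Key): author_id=3 -> matches Scott
  - book 6 (The Red Mountain): author_id=1 -> matches Carter
So 1 of 6 rows is dropped.

SQL:
SELECT a.title, b.name AS author
FROM books a
INNER JOIN authors b ON a.author_id = b.id

Result:
title            | author
-----------------+-------
Quiet Streets    | Perez 
The Blue Door    | Taylor
Stone Bridges    | Perez 
The Glass Key    | Scott 
The Red Mountain | Carter


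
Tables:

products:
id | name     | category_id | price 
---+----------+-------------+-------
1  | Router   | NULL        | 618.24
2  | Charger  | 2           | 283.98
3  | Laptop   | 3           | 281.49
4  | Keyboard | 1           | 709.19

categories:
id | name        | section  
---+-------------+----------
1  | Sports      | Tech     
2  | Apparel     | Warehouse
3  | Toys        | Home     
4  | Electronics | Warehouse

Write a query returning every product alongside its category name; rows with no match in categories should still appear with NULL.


LEFT JOIN keeps every row from products (the left table); where category_id has no match in categories, the category columns become NULL. Walk through each product:
  - product 1 (Router): category_id=NULL, no match -> kept with NULL
  - product 2 (Charger): category_id=2 -> matches Apparel
  - product 3 (Laptop): category_id=3 -> matches Toys
  - product 4 (Keyboard): category_id=1 -> matches Sports
All 4 rows appear; 1 has NULL category.

SQL:
SELECT a.name, b.name AS category
FROM products a
LEFT JOIN categories b ON a.category_id = b.id

Result:
name     | category
---------+---------
Router   | NULL    
Charger  | Apparel 
Laptop   | Toys    
Keyboard | Sports  


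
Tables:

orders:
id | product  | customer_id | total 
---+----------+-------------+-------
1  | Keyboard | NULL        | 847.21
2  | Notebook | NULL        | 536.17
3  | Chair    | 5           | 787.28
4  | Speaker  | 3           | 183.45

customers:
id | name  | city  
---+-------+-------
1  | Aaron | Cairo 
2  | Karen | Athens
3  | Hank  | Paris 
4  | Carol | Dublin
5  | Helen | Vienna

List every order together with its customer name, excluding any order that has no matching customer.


INNER JOIN keeps only orders rows whose customer_id matches an id in customers. Walk through each order:
  - order 1 (Keyboard): customer_id=NULL, no match -> dropped
  - order 2 (Notebook): customer_id=NULL, no match -> dropped
  - order 3 (Chair): customer_id=5 -> matches Helen
  - order 4 (Speaker): customer_id=3 -> matches Hank
So 2 of 4 rows are dropped.

SQL:
SELECT a.product, b.name AS customer
FROM orders a
INNER JOIN customers b ON a.customer_id = b.id

Result:
product | customer
--------+---------
Chair   | Helen   
Speaker | Hank    


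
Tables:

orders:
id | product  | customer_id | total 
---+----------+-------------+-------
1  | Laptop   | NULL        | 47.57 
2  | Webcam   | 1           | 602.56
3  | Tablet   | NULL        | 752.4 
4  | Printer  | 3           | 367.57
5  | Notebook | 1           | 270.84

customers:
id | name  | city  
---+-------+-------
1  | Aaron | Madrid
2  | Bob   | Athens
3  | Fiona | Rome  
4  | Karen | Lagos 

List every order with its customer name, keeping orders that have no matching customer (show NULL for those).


LEFT JOIN keeps every row from orders (the left table); where customer_id has no match in customers, the customer columns become NULL. Walk through each order:
  - order 1 (Laptop): customer_id=NULL, no match -> kept with NULL
  - order 2 (Webcam): customer_id=1 -> matches Aaron
  - order 3 (Tablet): customer_id=NULL, no match -> kept with NULL
  - order 4 (Printer): customer_id=3 -> matches Fiona
  - order 5 (Notebook): customer_id=1 -> matches Aaron
All 5 rows appear; 2 have NULL customer.

SQL:
SELECT a.product, b.name AS customer
FROM orders a
LEFT JOIN customers b ON a.customer_id = b.id

Result:
product  | customer
---------+---------
Laptop   | NULL    
Webcam   | Aaron   
Tablet   | NULL    
Printer  | Fiona   
Notebook | Aaron   


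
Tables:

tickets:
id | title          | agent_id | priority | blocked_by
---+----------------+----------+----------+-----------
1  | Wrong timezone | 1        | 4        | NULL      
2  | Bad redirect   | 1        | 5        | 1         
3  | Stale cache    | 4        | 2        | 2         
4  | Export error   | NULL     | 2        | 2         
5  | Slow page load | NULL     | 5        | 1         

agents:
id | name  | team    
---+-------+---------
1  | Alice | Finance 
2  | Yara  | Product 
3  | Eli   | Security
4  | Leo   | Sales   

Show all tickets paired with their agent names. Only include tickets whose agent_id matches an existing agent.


INNER JOIN keeps only tickets rows whose agent_id matches an id in agents. Walk through each ticket:
  - ticket 1 (Wrong timezone): agent_id=1 -> matches Alice
  - ticket 2 (Bad redirect): agent_id=1 -> matches Alice
  - ticket 3 (Stale cache): agent_id=4 -> matches Leo
  - ticket 4 (Export error): agent_id=NULL, no match -> dropped
  - ticket 5 (Slow page load): agent_id=NULL, no match -> dropped
So 2 of 5 rows are dropped.

SQL:
SELECT a.title, b.name AS agent
FROM tickets a
INNER JOIN agents b ON a.agent_id = b.id

Result:
title          | agent
---------------+------
Wrong timezone | Alice
Bad redirect   | Alice
Stale cache    | Leo  


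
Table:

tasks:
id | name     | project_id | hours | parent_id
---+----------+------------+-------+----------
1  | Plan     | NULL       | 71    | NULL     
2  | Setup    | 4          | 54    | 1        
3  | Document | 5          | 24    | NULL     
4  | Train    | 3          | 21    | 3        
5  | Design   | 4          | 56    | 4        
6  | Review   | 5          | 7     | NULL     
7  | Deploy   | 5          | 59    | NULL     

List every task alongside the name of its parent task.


This is a self-join: tasks is joined to a second copy of itself, matching each row's parent_id to another row's id. Use LEFT JOIN so rows with parent_id=NULL are kept.
  - task 1 (Plan): parent_id=NULL -> NULL
  - task 2 (Setup): parent_id=1 -> Plan
  - task 3 (Document): parent_id=NULL -> NULL
  - task 4 (Train): parent_id=3 -> Document
  - task 5 (Design): parent_id=4 -> Train
  - task 6 (Review): parent_id=NULL -> NULL
  - task 7 (Deploy): parent_id=NULL -> NULL

SQL:
SELECT a.name AS item, b.name AS parent
FROM tasks a
LEFT JOIN tasks b ON a.parent_id = b.id

Result:
item     | parent  
---------+---------
Plan     | NULL    
Setup    | Plan    
Document | NULL    
Train    | Document
Design   | Train   
Review   | NULL    
Deploy   | NULL    


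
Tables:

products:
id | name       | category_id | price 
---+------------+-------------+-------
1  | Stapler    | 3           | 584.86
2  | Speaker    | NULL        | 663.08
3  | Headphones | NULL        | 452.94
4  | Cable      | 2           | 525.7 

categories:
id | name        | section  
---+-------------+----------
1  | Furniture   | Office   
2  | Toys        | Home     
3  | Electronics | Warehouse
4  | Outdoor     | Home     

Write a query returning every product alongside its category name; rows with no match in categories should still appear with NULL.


LEFT JOIN keeps every row from products (the left table); where category_id has no match in categories, the category columns become NULL. Walk through each product:
  - product 1 (Stapler): category_id=3 -> matches Electronics
  - product 2 (Speaker): category_id=NULL, no match -> kept with NULL
  - product 3 (Headphones): category_id=NULL, no match -> kept with NULL
  - product 4 (Cable): category_id=2 -> matches Toys
All 4 rows appear; 2 have NULL category.

SQL:
SELECT a.name, b.name AS category
FROM products a
LEFT JOIN categories b ON a.category_id = b.id

Result:
name       | category   
-----------+------------
Stapler    | Electronics
Speaker    | NULL       
Headphones | NULL       
Cable      | Toys       
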